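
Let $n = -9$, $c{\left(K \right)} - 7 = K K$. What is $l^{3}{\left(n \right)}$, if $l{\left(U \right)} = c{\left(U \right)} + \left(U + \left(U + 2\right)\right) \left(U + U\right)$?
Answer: $53157376$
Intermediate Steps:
$c{\left(K \right)} = 7 + K^{2}$ ($c{\left(K \right)} = 7 + K K = 7 + K^{2}$)
$l{\left(U \right)} = 7 + U^{2} + 2 U \left(2 + 2 U\right)$ ($l{\left(U \right)} = \left(7 + U^{2}\right) + \left(U + \left(U + 2\right)\right) \left(U + U\right) = \left(7 + U^{2}\right) + \left(U + \left(2 + U\right)\right) 2 U = \left(7 + U^{2}\right) + \left(2 + 2 U\right) 2 U = \left(7 + U^{2}\right) + 2 U \left(2 + 2 U\right) = 7 + U^{2} + 2 U \left(2 + 2 U\right)$)
$l^{3}{\left(n \right)} = \left(7 + 4 \left(-9\right) + 5 \left(-9\right)^{2}\right)^{3} = \left(7 - 36 + 5 \cdot 81\right)^{3} = \left(7 - 36 + 405\right)^{3} = 376^{3} = 53157376$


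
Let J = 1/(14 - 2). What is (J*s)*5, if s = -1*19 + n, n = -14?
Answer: -55/4 ≈ -13.750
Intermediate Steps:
J = 1/12 ≈ 0.083333
s = -33 (s = -1*19 - 14 = -19 - 14 = -33)
(J*s)*5 = ((1/12)*(-33))*5 = -11/4*5 = -55/4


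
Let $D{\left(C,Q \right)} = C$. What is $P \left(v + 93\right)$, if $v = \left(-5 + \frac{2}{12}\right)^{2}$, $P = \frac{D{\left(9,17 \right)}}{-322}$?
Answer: $- \frac{4189}{1288} \approx -3.2523$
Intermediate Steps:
$P = - \frac{9}{322}$ ($P = \frac{9}{-322} = 9 \left(- \frac{1}{322}\right) = - \frac{9}{322} \approx -0.02795$)
$v = \frac{841}{36}$ ($v = \left(-5 + 2 \cdot \frac{1}{12}\right)^{2} = \left(-5 + \frac{1}{6}\right)^{2} = \left(- \frac{29}{6}\right)^{2} = \frac{841}{36} \approx 23.361$)
$P \left(v + 93\right) = - \frac{9 \left(\frac{841}{36} + 93\right)}{322} = \left(- \frac{9}{322}\right) \frac{4189}{36} = - \frac{4189}{1288}$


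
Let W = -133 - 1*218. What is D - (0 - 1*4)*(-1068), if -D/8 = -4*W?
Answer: -15504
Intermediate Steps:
W = -351 (W = -133 - 218 = -351)
D = -11232 (D = -(-32)*(-351) = -8*1404 = -11232)
D - (0 - 1*4)*(-1068) = -11232 - (0 - 1*4)*(-1068) = -11232 - (0 - 4)*(-1068) = -11232 - (-4)*(-1068) = -11232 - 1*4272 = -11232 - 4272 = -15504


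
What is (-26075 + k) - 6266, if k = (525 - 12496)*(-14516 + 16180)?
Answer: -19952085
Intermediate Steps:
k = -19919744 (k = -11971*1664 = -19919744)
(-26075 + k) - 6266 = (-26075 - 19919744) - 6266 = -19945819 - 6266 = -19952085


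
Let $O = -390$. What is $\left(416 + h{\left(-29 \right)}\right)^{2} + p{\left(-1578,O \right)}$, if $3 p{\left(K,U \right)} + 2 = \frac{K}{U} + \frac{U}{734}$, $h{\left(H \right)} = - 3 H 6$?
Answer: $\frac{62966071996}{71565} \approx 8.7984 \cdot 10^{5}$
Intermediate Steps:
$h{\left(H \right)} = - 18 H$
$p{\left(K,U \right)} = - \frac{2}{3} + \frac{U}{2202} + \frac{K}{3 U}$ ($p{\left(K,U \right)} = - \frac{2}{3} + \frac{\frac{K}{U} + \frac{U}{734}}{3} = - \frac{2}{3} + \frac{\frac{U}{734} + \frac{K}{U}}{3} = - \frac{2}{3} + \left(\frac{U}{2202} + \frac{K}{3 U}\right) = - \frac{2}{3} + \frac{U}{2202} + \frac{K}{3 U}$)
$\left(416 + h{\left(-29 \right)}\right)^{2} + p{\left(-1578,O \right)} = \left(416 - -522\right)^{2} + \frac{734 \left(-1578\right) - 390 \left(-1468 - 390\right)}{2202 \left(-390\right)} = \left(416 + 522\right)^{2} + \frac{1}{2202} \left(- \frac{1}{390}\right) \left(-1158252 - -724620\right) = 938^{2} + \frac{1}{2202} \left(- \frac{1}{390}\right) \left(-1158252 + 724620\right) = 879844 + \frac{1}{2202} \left(- \frac{1}{390}\right) \left(-433632\right) = 879844 + \frac{36136}{71565} = \frac{62966071996}{71565}$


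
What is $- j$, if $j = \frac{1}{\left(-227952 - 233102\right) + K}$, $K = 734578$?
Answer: $- \frac{1}{273524} \approx -3.656 \cdot 10^{-6}$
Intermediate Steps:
$j = \frac{1}{273524}$ ($j = \frac{1}{\left(-227952 - 233102\right) + 734578} = \frac{1}{-461054 + 734578} = \frac{1}{273524} \approx 3.656 \cdot 10^{-6}$)
$- j = \left(-1\right) \frac{1}{273524} = - \frac{1}{273524}$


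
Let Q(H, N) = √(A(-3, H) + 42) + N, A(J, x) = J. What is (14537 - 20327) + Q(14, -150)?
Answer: -5940 + √39 ≈ -5933.8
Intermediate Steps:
Q(H, N) = N + √39 (Q(H, N) = √(-3 + 42) + N = √39 + N = N + √39)
(14537 - 20327) + Q(14, -150) = (14537 - 20327) + (-150 + √39) = -5790 + (-150 + √39) = -5940 + √39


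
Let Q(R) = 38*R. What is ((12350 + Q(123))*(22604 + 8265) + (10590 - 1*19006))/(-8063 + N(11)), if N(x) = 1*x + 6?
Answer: -87584240/1341 ≈ -65313.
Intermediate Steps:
N(x) = 6 + x (N(x) = x + 6 = 6 + x)
((12350 + Q(123))*(22604 + 8265) + (10590 - 1*19006))/(-8063 + N(11)) = ((12350 + 38*123)*(22604 + 8265) + (10590 - 1*19006))/(-8063 + (6 + 11)) = ((12350 + 4674)*30869 + (10590 - 19006))/(-8063 + 17) = (17024*30869 - 8416)/(-8046) = (525513856 - 8416)*(-1/8046) = 525505440*(-1/8046) = -87584240/1341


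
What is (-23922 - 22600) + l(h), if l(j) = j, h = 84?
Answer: -46438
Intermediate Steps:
(-23922 - 22600) + l(h) = (-23922 - 22600) + 84 = -46522 + 84 = -46438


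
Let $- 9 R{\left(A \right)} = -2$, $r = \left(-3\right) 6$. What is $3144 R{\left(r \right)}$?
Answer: $\frac{2096}{3} \approx 698.67$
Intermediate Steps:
$r = -18$
$R{\left(A \right)} = \frac{2}{9}$ ($R{\left(A \right)} = \left(- \frac{1}{9}\right) \left(-2\right) = \frac{2}{9}$)
$3144 R{\left(r \right)} = 3144 \cdot \frac{2}{9} = \frac{2096}{3}$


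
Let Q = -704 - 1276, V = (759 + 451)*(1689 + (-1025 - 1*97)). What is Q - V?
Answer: -688050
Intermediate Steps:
V = 686070 (V = 1210*(1689 + (-1025 - 97)) = 1210*(1689 - 1122) = 1210*567 = 686070)
Q = -1980
Q - V = -1980 - 1*686070 = -1980 - 686070 = -688050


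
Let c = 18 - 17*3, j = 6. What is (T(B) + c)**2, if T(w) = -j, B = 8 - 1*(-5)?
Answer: 1521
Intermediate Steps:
B = 13 (B = 8 + 5 = 13)
T(w) = -6 (T(w) = -1*6 = -6)
c = -33 (c = 18 - 51 = -33)
(T(B) + c)**2 = (-6 - 33)**2 = (-39)**2 = 1521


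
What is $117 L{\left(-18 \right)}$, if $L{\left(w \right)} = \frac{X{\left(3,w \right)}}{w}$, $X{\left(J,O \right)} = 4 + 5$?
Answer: $- \frac{117}{2} \approx -58.5$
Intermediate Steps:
$X{\left(J,O \right)} = 9$
$L{\left(w \right)} = \frac{9}{w}$
$117 L{\left(-18 \right)} = 117 \frac{9}{-18} = 117 \cdot 9 \left(- \frac{1}{18}\right) = 117 \left(- \frac{1}{2}\right) = - \frac{117}{2}$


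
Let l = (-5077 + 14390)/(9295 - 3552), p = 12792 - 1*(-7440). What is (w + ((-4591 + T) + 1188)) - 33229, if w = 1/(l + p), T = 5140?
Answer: -3659423584245/116201689 ≈ -31492.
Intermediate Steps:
p = 20232 (p = 12792 + 7440 = 20232)
l = 9313/5743 ≈ 1.6216
w = 5743/116201689 (w = 1/(9313/5743 + 20232) = 1/(116201689/5743) = 5743/116201689 ≈ 4.9423e-5)
(w + ((-4591 + T) + 1188)) - 33229 = (5743/116201689 + ((-4591 + 5140) + 1188)) - 33229 = (5743/116201689 + (549 + 1188)) - 33229 = (5743/116201689 + 1737) - 33229 = 201842339536/116201689 - 33229 = -3659423584245/116201689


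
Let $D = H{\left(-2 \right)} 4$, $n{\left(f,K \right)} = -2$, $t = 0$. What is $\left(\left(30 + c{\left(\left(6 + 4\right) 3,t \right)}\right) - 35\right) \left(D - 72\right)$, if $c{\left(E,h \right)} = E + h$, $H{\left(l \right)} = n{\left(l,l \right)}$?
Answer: $-2000$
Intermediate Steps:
$H{\left(l \right)} = -2$
$D = -8$ ($D = \left(-2\right) 4 = -8$)
$\left(\left(30 + c{\left(\left(6 + 4\right) 3,t \right)}\right) - 35\right) \left(D - 72\right) = \left(\left(30 + \left(\left(6 + 4\right) 3 + 0\right)\right) - 35\right) \left(-8 - 72\right) = \left(\left(30 + \left(10 \cdot 3 + 0\right)\right) - 35\right) \left(-80\right) = \left(\left(30 + \left(30 + 0\right)\right) - 35\right) \left(-80\right) = \left(\left(30 + 30\right) - 35\right) \left(-80\right) = \left(60 - 35\right) \left(-80\right) = 25 \left(-80\right) = -2000$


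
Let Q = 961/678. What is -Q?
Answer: -961/678 ≈ -1.4174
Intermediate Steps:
Q = 961/678 (Q = 961*(1/678) = 961/678 ≈ 1.4174)
-Q = -1*961/678 = -961/678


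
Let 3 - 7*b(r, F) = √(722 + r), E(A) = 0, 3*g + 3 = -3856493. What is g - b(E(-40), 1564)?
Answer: -26995481/21 + 19*√2/7 ≈ -1.2855e+6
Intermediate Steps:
g = -3856496/3 (g = -1 + (⅓)*(-3856493) = -1 - 3856493/3 = -3856496/3 ≈ -1.2855e+6)
b(r, F) = 3/7 - √(722 + r)/7
g - b(E(-40), 1564) = -3856496/3 - (3/7 - √(722 + 0)/7) = -3856496/3 - (3/7 - 19*√2/7) = -3856496/3 + (-3/7 + 19*√2/7) = -26995481/21 + 19*√2/7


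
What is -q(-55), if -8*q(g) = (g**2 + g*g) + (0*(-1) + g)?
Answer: 5995/8 ≈ 749.38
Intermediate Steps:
q(g) = -g**2/4 - g/8 (q(g) = -((g**2 + g*g) + (0*(-1) + g))/8 = -((g**2 + g**2) + (0 + g))/8 = -(2*g**2 + g)/8 = -(g + 2*g**2)/8 = -g**2/4 - g/8)
-q(-55) = -(-1)*(-55)*(1 + 2*(-55))/8 = -(-1)*(-55)*(1 - 110)/8 = -(-1)*(-55)*(-109)/8 = -1*(-5995/8) = 5995/8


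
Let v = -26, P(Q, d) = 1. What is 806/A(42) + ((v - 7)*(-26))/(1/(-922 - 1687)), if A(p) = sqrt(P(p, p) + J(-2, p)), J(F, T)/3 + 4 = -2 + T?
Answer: -2238522 + 806*sqrt(109)/109 ≈ -2.2384e+6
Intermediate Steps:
J(F, T) = -18 + 3*T (J(F, T) = -12 + 3*(-2 + T) = -12 + (-6 + 3*T) = -18 + 3*T)
A(p) = sqrt(-17 + 3*p) (A(p) = sqrt(1 + (-18 + 3*p)) = sqrt(-17 + 3*p))
806/A(42) + ((v - 7)*(-26))/(1/(-922 - 1687)) = 806/(sqrt(-17 + 3*42)) + ((-26 - 7)*(-26))/(1/(-922 - 1687)) = 806/(sqrt(-17 + 126)) + (-33*(-26))/(1/(-2609)) = 806/(sqrt(109)) + 858/(-1/2609) = 806*(sqrt(109)/109) + 858*(-2609) = 806*sqrt(109)/109 - 2238522 = -2238522 + 806*sqrt(109)/109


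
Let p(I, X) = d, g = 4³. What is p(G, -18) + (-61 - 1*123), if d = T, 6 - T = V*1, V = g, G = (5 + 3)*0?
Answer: -242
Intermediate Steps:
g = 64
G = 0 (G = 8*0 = 0)
V = 64
T = -58 (T = 6 - 64 = -58)
d = -58
p(I, X) = -58
p(G, -18) + (-61 - 1*123) = -58 + (-61 - 1*123) = -58 + (-61 - 123) = -58 - 184 = -242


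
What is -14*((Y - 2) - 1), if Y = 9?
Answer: -84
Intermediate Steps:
-14*((Y - 2) - 1) = -14*((9 - 2) - 1) = -14*(7 - 1) = -14*6 = -84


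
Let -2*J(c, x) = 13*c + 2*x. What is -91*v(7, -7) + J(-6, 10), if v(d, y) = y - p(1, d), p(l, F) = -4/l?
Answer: 302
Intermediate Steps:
J(c, x) = -x - 13*c/2 (J(c, x) = -(13*c + 2*x)/2 = -(2*x + 13*c)/2 = -x - 13*c/2)
v(d, y) = 4 + y (v(d, y) = y - (-4)/1 = y - (-4) = y - 1*(-4) = y + 4 = 4 + y)
-91*v(7, -7) + J(-6, 10) = -91*(4 - 7) + (-1*10 - 13/2*(-6)) = -91*(-3) + (-10 + 39) = 273 + 29 = 302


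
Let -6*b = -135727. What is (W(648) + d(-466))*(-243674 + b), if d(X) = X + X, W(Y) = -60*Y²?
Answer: 16708392470762/3 ≈ 5.5695e+12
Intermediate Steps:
b = 135727/6 (b = -⅙*(-135727) = 135727/6 ≈ 22621.)
d(X) = 2*X
(W(648) + d(-466))*(-243674 + b) = (-60*648² + 2*(-466))*(-243674 + 135727/6) = (-60*419904 - 932)*(-1326317/6) = (-25194240 - 932)*(-1326317/6) = -25195172*(-1326317/6) = 16708392470762/3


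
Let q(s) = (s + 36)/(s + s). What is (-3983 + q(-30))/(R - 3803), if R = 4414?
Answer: -39831/6110 ≈ -6.5190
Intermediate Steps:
q(s) = (36 + s)/(2*s) (q(s) = (36 + s)/((2*s)) = (36 + s)*(1/(2*s)) = (36 + s)/(2*s))
(-3983 + q(-30))/(R - 3803) = (-3983 + (1/2)*(36 - 30)/(-30))/(4414 - 3803) = (-3983 + (1/2)*(-1/30)*6)/611 = (-3983 - 1/10)*(1/611) = -39831/10*1/611 = -39831/6110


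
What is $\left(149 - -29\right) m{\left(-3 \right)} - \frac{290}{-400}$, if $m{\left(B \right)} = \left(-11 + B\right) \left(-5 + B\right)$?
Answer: $\frac{797469}{40} \approx 19937.0$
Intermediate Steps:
$\left(149 - -29\right) m{\left(-3 \right)} - \frac{290}{-400} = \left(149 - -29\right) \left(55 + \left(-3\right)^{2} - -48\right) - \frac{290}{-400} = \left(149 + 29\right) \left(55 + 9 + 48\right) - - \frac{29}{40} = 178 \cdot 112 + \frac{29}{40} = 19936 + \frac{29}{40} = \frac{797469}{40}$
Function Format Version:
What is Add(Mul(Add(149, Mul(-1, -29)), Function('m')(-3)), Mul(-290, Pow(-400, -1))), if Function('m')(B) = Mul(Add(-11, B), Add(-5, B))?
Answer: Rational(797469, 40) ≈ 19937.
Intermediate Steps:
Add(Mul(Add(149, Mul(-1, -29)), Function('m')(-3)), Mul(-290, Pow(-400, -1))) = Add(Mul(Add(149, Mul(-1, -29)), Add(55, Pow(-3, 2), Mul(-16, -3))), Mul(-290, Pow(-400, -1))) = Add(Mul(Add(149, 29), Add(55, 9, 48)), Mul(-290, Rational(-1, 400))) = Add(Mul(178, 112), Rational(29, 40)) = Add(19936, Rational(29, 40)) = Rational(797469, 40)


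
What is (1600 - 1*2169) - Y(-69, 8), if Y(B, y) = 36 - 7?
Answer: -598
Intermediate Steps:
Y(B, y) = 29
(1600 - 1*2169) - Y(-69, 8) = (1600 - 1*2169) - 1*29 = (1600 - 2169) - 29 = -569 - 29 = -598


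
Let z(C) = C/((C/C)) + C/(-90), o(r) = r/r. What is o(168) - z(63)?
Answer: -613/10 ≈ -61.300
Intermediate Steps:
o(r) = 1
z(C) = 89*C/90 (z(C) = C/1 + C*(-1/90) = C*1 - C/90 = C - C/90 = 89*C/90)
o(168) - z(63) = 1 - 89*63/90 = 1 - 1*623/10 = 1 - 623/10 = -613/10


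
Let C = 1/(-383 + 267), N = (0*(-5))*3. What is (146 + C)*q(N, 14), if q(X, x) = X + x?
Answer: 118545/58 ≈ 2043.9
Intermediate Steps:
N = 0 (N = 0*3 = 0)
C = -1/116 (C = 1/(-116) = -1/116 ≈ -0.0086207)
(146 + C)*q(N, 14) = (146 - 1/116)*(0 + 14) = (16935/116)*14 = 118545/58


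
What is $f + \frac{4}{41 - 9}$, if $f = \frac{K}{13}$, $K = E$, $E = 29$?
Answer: $\frac{245}{104} \approx 2.3558$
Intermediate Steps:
$K = 29$
$f = \frac{29}{13} \approx 2.2308$
$f + \frac{4}{41 - 9} = \frac{29}{13} + \frac{4}{41 - 9} = \frac{29}{13} + \frac{4}{32} = \frac{29}{13} + 4 \cdot \frac{1}{32} = \frac{29}{13} + \frac{1}{8} = \frac{245}{104}$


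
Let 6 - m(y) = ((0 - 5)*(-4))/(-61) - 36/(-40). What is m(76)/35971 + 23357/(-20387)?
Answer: -512439033313/447337873970 ≈ -1.1455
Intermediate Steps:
m(y) = 3311/610 (m(y) = 6 - (((0 - 5)*(-4))/(-61) - 36/(-40)) = 6 - (-5*(-4)*(-1/61) - 36*(-1/40)) = 6 - (20*(-1/61) + 9/10) = 6 - (-20/61 + 9/10) = 6 - 1*349/610 = 6 - 349/610 = 3311/610)
m(76)/35971 + 23357/(-20387) = (3311/610)/35971 + 23357/(-20387) = (3311/610)*(1/35971) + 23357*(-1/20387) = 3311/21942310 - 23357/20387 = -512439033313/447337873970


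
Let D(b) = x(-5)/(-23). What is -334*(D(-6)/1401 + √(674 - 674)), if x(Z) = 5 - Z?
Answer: 3340/32223 ≈ 0.10365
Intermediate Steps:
D(b) = -10/23 (D(b) = (5 - 1*(-5))/(-23) = (5 + 5)*(-1/23) = 10*(-1/23) = -10/23)
-334*(D(-6)/1401 + √(674 - 674)) = -334*(-10/23/1401 + √(674 - 674)) = -334*(-10/23*1/1401 + √0) = -334*(-10/32223 + 0) = -334*(-10/32223) = 3340/32223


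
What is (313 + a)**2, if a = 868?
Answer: 1394761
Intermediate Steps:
(313 + a)**2 = (313 + 868)**2 = 1181**2 = 1394761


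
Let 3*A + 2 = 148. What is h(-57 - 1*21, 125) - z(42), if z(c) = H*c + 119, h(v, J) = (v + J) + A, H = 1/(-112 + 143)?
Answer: -2296/93 ≈ -24.688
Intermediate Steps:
H = 1/31 ≈ 0.032258
A = 146/3 (A = -2/3 + (1/3)*148 = -2/3 + 148/3 = 146/3 ≈ 48.667)
h(v, J) = 146/3 + J + v (h(v, J) = (v + J) + 146/3 = (J + v) + 146/3 = 146/3 + J + v)
z(c) = 119 + c/31 (z(c) = c/31 + 119 = 119 + c/31)
h(-57 - 1*21, 125) - z(42) = (146/3 + 125 + (-57 - 1*21)) - (119 + (1/31)*42) = (146/3 + 125 + (-57 - 21)) - (119 + 42/31) = (146/3 + 125 - 78) - 1*3731/31 = 287/3 - 3731/31 = -2296/93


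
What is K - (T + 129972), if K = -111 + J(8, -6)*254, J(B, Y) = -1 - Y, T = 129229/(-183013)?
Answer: -23574324340/183013 ≈ -1.2881e+5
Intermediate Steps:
T = -129229/183013 (T = 129229*(-1/183013) = -129229/183013 ≈ -0.70612)
K = 1159 (K = -111 + (-1 - 1*(-6))*254 = -111 + (-1 + 6)*254 = -111 + 5*254 = -111 + 1270 = 1159)
K - (T + 129972) = 1159 - (-129229/183013 + 129972) = 1159 - 1*23786436407/183013 = 1159 - 23786436407/183013 = -23574324340/183013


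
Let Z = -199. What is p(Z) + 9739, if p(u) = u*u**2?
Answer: -7870860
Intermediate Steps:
p(u) = u**3
p(Z) + 9739 = (-199)**3 + 9739 = -7880599 + 9739 = -7870860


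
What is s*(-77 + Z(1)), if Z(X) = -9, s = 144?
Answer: -12384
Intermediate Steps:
s*(-77 + Z(1)) = 144*(-77 - 9) = 144*(-86) = -12384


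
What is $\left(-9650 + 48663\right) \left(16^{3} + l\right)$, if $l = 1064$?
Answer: $201307080$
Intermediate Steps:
$\left(-9650 + 48663\right) \left(16^{3} + l\right) = \left(-9650 + 48663\right) \left(16^{3} + 1064\right) = 39013 \left(4096 + 1064\right) = 39013 \cdot 5160 = 201307080$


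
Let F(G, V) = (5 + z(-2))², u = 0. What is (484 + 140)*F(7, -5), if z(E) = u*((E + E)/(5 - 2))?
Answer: 15600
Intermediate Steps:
z(E) = 0 (z(E) = 0*((E + E)/(5 - 2)) = 0*((2*E)/3) = 0*((2*E)*(⅓)) = 0*(2*E/3) = 0)
F(G, V) = 25 (F(G, V) = (5 + 0)² = 5² = 25)
(484 + 140)*F(7, -5) = (484 + 140)*25 = 624*25 = 15600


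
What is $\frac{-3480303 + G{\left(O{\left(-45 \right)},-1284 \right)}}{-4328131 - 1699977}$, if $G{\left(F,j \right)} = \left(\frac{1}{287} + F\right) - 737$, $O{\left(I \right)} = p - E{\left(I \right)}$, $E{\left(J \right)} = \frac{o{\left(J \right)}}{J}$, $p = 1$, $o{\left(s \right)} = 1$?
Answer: $\frac{44957618353}{77853014820} \approx 0.57747$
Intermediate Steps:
$E{\left(J \right)} = \frac{1}{J}$ ($E{\left(J \right)} = 1 \frac{1}{J} = \frac{1}{J}$)
$O{\left(I \right)} = 1 - \frac{1}{I}$
$G{\left(F,j \right)} = - \frac{211518}{287} + F$ ($G{\left(F,j \right)} = \left(\frac{1}{287} + F\right) - 737 = - \frac{211518}{287} + F$)
$\frac{-3480303 + G{\left(O{\left(-45 \right)},-1284 \right)}}{-4328131 - 1699977} = \frac{-3480303 - \left(\frac{211518}{287} - \frac{-1 - 45}{-45}\right)}{-4328131 - 1699977} = \frac{-3480303 - \frac{9505108}{12915}}{-6028108} = \left(-3480303 + \left(- \frac{211518}{287} + \frac{46}{45}\right)\right) \left(- \frac{1}{6028108}\right) = \left(-3480303 - \frac{9505108}{12915}\right) \left(- \frac{1}{6028108}\right) = \left(- \frac{44957618353}{12915}\right) \left(- \frac{1}{6028108}\right) = \frac{44957618353}{77853014820}$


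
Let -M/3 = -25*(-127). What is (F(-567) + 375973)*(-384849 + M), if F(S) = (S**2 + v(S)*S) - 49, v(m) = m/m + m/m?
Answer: -274594334346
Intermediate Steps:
v(m) = 2 (v(m) = 1 + 1 = 2)
F(S) = -49 + S**2 + 2*S (F(S) = (S**2 + 2*S) - 49 = -49 + S**2 + 2*S)
M = -9525 (M = -(-75)*(-127) = -3*3175 = -9525)
(F(-567) + 375973)*(-384849 + M) = ((-49 + (-567)**2 + 2*(-567)) + 375973)*(-384849 - 9525) = ((-49 + 321489 - 1134) + 375973)*(-394374) = (320306 + 375973)*(-394374) = 696279*(-394374) = -274594334346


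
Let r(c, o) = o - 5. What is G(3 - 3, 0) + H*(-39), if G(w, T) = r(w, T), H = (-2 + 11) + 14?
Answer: -902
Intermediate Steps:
r(c, o) = -5 + o
H = 23 (H = 9 + 14 = 23)
G(w, T) = -5 + T
G(3 - 3, 0) + H*(-39) = (-5 + 0) + 23*(-39) = -5 - 897 = -902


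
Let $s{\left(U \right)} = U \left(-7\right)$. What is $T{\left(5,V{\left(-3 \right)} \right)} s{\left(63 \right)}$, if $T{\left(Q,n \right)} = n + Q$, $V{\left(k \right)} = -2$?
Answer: $-1323$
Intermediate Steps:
$T{\left(Q,n \right)} = Q + n$
$s{\left(U \right)} = - 7 U$
$T{\left(5,V{\left(-3 \right)} \right)} s{\left(63 \right)} = \left(5 - 2\right) \left(\left(-7\right) 63\right) = 3 \left(-441\right) = -1323$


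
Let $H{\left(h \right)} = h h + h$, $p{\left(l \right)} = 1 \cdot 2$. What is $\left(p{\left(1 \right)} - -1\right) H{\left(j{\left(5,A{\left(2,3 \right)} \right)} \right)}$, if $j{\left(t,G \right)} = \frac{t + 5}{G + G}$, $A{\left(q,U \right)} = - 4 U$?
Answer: $- \frac{35}{48} \approx -0.72917$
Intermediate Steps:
$p{\left(l \right)} = 2$
$j{\left(t,G \right)} = \frac{5 + t}{2 G}$
$H{\left(h \right)} = h + h^{2}$ ($H{\left(h \right)} = h^{2} + h = h + h^{2}$)
$\left(p{\left(1 \right)} - -1\right) H{\left(j{\left(5,A{\left(2,3 \right)} \right)} \right)} = \left(2 - -1\right) \frac{5 + 5}{2 \left(\left(-4\right) 3\right)} \left(1 + \frac{5 + 5}{2 \left(\left(-4\right) 3\right)}\right) = \left(2 + 1\right) \frac{1}{2} \frac{1}{-12} \cdot 10 \left(1 + \frac{1}{2} \frac{1}{-12} \cdot 10\right) = 3 \cdot \frac{1}{2} \left(- \frac{1}{12}\right) 10 \left(1 + \frac{1}{2} \left(- \frac{1}{12}\right) 10\right) = 3 \left(- \frac{5 \left(1 - \frac{5}{12}\right)}{12}\right) = 3 \left(\left(- \frac{5}{12}\right) \frac{7}{12}\right) = 3 \left(- \frac{35}{144}\right) = - \frac{35}{48}$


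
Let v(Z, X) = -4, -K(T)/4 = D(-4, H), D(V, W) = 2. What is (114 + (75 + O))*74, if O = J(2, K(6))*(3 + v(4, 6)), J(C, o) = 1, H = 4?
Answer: 13912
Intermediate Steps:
K(T) = -8 (K(T) = -4*2 = -8)
O = -1 (O = 1*(3 - 4) = 1*(-1) = -1)
(114 + (75 + O))*74 = (114 + (75 - 1))*74 = (114 + 74)*74 = 188*74 = 13912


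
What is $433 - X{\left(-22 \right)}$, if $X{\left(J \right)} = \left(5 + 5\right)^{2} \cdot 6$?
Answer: $-167$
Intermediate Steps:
$X{\left(J \right)} = 600$ ($X{\left(J \right)} = 10^{2} \cdot 6 = 100 \cdot 6 = 600$)
$433 - X{\left(-22 \right)} = 433 - 600 = -167$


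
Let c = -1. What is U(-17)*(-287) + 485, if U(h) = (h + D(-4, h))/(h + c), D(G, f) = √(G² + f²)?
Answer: 3851/18 + 287*√305/18 ≈ 492.40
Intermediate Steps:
U(h) = (h + √(16 + h²))/(-1 + h) (U(h) = (h + √((-4)² + h²))/(h - 1) = (h + √(16 + h²))/(-1 + h))
U(-17)*(-287) + 485 = ((-17 + √(16 + (-17)²))/(-1 - 17))*(-287) + 485 = ((-17 + √(16 + 289))/(-18))*(-287) + 485 = -(-17 + √305)/18*(-287) + 485 = (17/18 - √305/18)*(-287) + 485 = (-4879/18 + 287*√305/18) + 485 = 3851/18 + 287*√305/18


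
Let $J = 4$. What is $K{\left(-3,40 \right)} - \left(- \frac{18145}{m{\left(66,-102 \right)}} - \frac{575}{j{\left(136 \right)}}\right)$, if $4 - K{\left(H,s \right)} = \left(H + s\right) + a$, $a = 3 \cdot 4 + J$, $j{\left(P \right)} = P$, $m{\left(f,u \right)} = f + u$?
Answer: $- \frac{671731}{1224} \approx -548.8$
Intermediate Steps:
$a = 16$ ($a = 3 \cdot 4 + 4 = 12 + 4 = 16$)
$K{\left(H,s \right)} = -12 - H - s$ ($K{\left(H,s \right)} = 4 - \left(\left(H + s\right) + 16\right) = 4 - \left(16 + H + s\right) = -12 - H - s$)
$K{\left(-3,40 \right)} - \left(- \frac{18145}{m{\left(66,-102 \right)}} - \frac{575}{j{\left(136 \right)}}\right) = \left(-12 - -3 - 40\right) - \left(- \frac{18145}{66 - 102} - \frac{575}{136}\right) = \left(-12 + 3 - 40\right) - \left(- \frac{18145}{-36} - \frac{575}{136}\right) = -49 - \left(\left(-18145\right) \left(- \frac{1}{36}\right) - \frac{575}{136}\right) = -49 - \left(\frac{18145}{36} - \frac{575}{136}\right) = -49 - \frac{611755}{1224} = - \frac{671731}{1224}$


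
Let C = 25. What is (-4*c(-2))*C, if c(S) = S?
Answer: 200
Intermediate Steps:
(-4*c(-2))*C = -4*(-2)*25 = 8*25 = 200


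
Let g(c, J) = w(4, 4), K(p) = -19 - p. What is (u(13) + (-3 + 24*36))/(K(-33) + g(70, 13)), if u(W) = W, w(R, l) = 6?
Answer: 437/10 ≈ 43.700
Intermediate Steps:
g(c, J) = 6
(u(13) + (-3 + 24*36))/(K(-33) + g(70, 13)) = (13 + (-3 + 24*36))/((-19 - 1*(-33)) + 6) = (13 + (-3 + 864))/((-19 + 33) + 6) = (13 + 861)/(14 + 6) = 874/20 = 874*(1/20) = 437/10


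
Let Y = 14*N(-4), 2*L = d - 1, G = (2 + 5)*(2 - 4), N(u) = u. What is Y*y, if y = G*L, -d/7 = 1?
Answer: -3136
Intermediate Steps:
d = -7 (d = -7*1 = -7)
G = -14 (G = 7*(-2) = -14)
L = -4 (L = (-7 - 1)/2 = (½)*(-8) = -4)
Y = -56 (Y = 14*(-4) = -56)
y = 56 (y = -14*(-4) = 56)
Y*y = -56*56 = -3136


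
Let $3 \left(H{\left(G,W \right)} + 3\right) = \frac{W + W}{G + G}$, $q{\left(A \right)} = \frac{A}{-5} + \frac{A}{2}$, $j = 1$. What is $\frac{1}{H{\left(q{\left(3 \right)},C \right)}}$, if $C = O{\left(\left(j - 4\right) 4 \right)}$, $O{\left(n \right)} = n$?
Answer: $- \frac{9}{67} \approx -0.13433$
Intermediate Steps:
$C = -12$ ($C = \left(1 - 4\right) 4 = \left(-3\right) 4 = -12$)
$q{\left(A \right)} = \frac{3 A}{10}$ ($q{\left(A \right)} = A \left(- \frac{1}{5}\right) + A \frac{1}{2} = - \frac{A}{5} + \frac{A}{2} = \frac{3 A}{10}$)
$H{\left(G,W \right)} = -3 + \frac{W}{3 G}$ ($H{\left(G,W \right)} = -3 + \frac{\left(W + W\right) \frac{1}{G + G}}{3} = -3 + \frac{2 W \frac{1}{2 G}}{3} = -3 + \frac{W \frac{1}{G}}{3} = -3 + \frac{W}{3 G}$)
$\frac{1}{H{\left(q{\left(3 \right)},C \right)}} = \frac{1}{-3 + \frac{1}{3} \left(-12\right) \frac{1}{\frac{3}{10} \cdot 3}} = \frac{1}{-3 + \frac{1}{3} \left(-12\right) \frac{1}{\frac{9}{10}}} = \frac{1}{-3 + \frac{1}{3} \left(-12\right) \frac{10}{9}} = \frac{1}{-3 - \frac{40}{9}} = \frac{1}{- \frac{67}{9}} = - \frac{9}{67}$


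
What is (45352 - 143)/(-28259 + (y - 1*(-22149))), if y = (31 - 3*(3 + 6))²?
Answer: -45209/6094 ≈ -7.4186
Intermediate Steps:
y = 16 (y = (31 - 3*9)² = (31 - 27)² = 4² = 16)
(45352 - 143)/(-28259 + (y - 1*(-22149))) = (45352 - 143)/(-28259 + (16 - 1*(-22149))) = 45209/(-28259 + (16 + 22149)) = 45209/(-28259 + 22165) = 45209/(-6094) = 45209*(-1/6094) = -45209/6094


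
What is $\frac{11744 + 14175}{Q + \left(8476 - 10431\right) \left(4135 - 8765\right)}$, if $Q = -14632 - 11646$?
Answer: $\frac{25919}{9025372} \approx 0.0028718$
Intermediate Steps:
$Q = -26278$
$\frac{11744 + 14175}{Q + \left(8476 - 10431\right) \left(4135 - 8765\right)} = \frac{11744 + 14175}{-26278 + \left(8476 - 10431\right) \left(4135 - 8765\right)} = \frac{25919}{-26278 - 1955 \left(4135 - 8765\right)} = \frac{25919}{-26278 - -9051650} = \frac{25919}{-26278 + 9051650} = \frac{25919}{9025372}$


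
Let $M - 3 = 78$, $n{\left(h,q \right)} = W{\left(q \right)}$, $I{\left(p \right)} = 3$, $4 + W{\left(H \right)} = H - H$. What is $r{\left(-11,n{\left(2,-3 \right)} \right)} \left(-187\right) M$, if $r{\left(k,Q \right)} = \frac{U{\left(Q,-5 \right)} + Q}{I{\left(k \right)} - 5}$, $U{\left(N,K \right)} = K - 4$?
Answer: $- \frac{196911}{2} \approx -98456.0$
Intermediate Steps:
$U{\left(N,K \right)} = -4 + K$ ($U{\left(N,K \right)} = K - 4 = -4 + K$)
$W{\left(H \right)} = -4$ ($W{\left(H \right)} = -4 + \left(H - H\right) = -4 + 0 = -4$)
$n{\left(h,q \right)} = -4$
$M = 81$ ($M = 3 + 78 = 81$)
$r{\left(k,Q \right)} = \frac{9}{2} - \frac{Q}{2}$ ($r{\left(k,Q \right)} = \frac{\left(-4 - 5\right) + Q}{3 - 5} = \frac{-9 + Q}{-2} = \left(-9 + Q\right) \left(- \frac{1}{2}\right) = \frac{9}{2} - \frac{Q}{2}$)
$r{\left(-11,n{\left(2,-3 \right)} \right)} \left(-187\right) M = \left(\frac{9}{2} - -2\right) \left(-187\right) 81 = \left(\frac{9}{2} + 2\right) \left(-187\right) 81 = \frac{13}{2} \left(-187\right) 81 = \left(- \frac{2431}{2}\right) 81 = - \frac{196911}{2}$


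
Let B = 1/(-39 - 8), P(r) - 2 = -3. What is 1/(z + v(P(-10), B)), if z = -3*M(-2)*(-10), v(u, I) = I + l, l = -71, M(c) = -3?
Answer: -47/7568 ≈ -0.0062104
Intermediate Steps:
P(r) = -1 (P(r) = 2 - 3 = -1)
B = -1/47 (B = 1/(-47) = -1/47 ≈ -0.021277)
v(u, I) = -71 + I (v(u, I) = I - 71 = -71 + I)
z = -90 (z = -3*(-3)*(-10) = 9*(-10) = -90)
1/(z + v(P(-10), B)) = 1/(-90 + (-71 - 1/47)) = 1/(-90 - 3338/47) = 1/(-7568/47) = -47/7568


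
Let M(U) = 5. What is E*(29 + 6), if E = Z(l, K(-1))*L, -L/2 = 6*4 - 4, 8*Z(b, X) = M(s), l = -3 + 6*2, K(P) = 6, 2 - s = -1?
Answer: -875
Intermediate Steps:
s = 3 (s = 2 - 1*(-1) = 2 + 1 = 3)
l = 9 (l = -3 + 12 = 9)
Z(b, X) = 5/8 (Z(b, X) = (⅛)*5 = 5/8)
L = -40 (L = -2*(6*4 - 4) = -2*(24 - 4) = -2*20 = -40)
E = -25 (E = (5/8)*(-40) = -25)
E*(29 + 6) = -25*(29 + 6) = -25*35 = -875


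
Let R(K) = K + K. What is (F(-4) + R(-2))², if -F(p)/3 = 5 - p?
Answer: 961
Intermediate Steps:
F(p) = -15 + 3*p (F(p) = -3*(5 - p) = -15 + 3*p)
R(K) = 2*K
(F(-4) + R(-2))² = ((-15 + 3*(-4)) + 2*(-2))² = ((-15 - 12) - 4)² = (-27 - 4)² = (-31)² = 961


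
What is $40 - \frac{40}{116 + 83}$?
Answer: $\frac{7920}{199} \approx 39.799$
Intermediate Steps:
$40 - \frac{40}{116 + 83} = 40 - \frac{40}{199} = \frac{7920}{199}$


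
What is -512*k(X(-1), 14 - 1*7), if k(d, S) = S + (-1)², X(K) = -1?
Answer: -4096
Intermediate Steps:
k(d, S) = 1 + S (k(d, S) = S + 1 = 1 + S)
-512*k(X(-1), 14 - 1*7) = -512*(1 + (14 - 1*7)) = -512*(1 + (14 - 7)) = -512*(1 + 7) = -512*8 = -4096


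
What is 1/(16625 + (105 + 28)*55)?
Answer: 1/23940 ≈ 4.1771e-5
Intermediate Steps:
1/(16625 + (105 + 28)*55) = 1/(16625 + 133*55) = 1/(16625 + 7315) = 1/23940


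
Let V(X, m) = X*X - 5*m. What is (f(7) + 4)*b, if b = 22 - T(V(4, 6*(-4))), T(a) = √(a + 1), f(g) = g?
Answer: 242 - 11*√137 ≈ 113.25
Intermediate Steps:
V(X, m) = X² - 5*m
T(a) = √(1 + a)
b = 22 - √137 (b = 22 - √(1 + (4² - 30*(-4))) = 22 - √(1 + (16 - 5*(-24))) = 22 - √(1 + (16 + 120)) = 22 - √(1 + 136) = 22 - √137 ≈ 10.295)
(f(7) + 4)*b = (7 + 4)*(22 - √137) = 11*(22 - √137) = 242 - 11*√137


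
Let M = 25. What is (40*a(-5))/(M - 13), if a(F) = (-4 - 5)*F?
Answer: 150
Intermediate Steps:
a(F) = -9*F
(40*a(-5))/(M - 13) = (40*(-9*(-5)))/(25 - 13) = (40*45)/12 = 1800*(1/12) = 150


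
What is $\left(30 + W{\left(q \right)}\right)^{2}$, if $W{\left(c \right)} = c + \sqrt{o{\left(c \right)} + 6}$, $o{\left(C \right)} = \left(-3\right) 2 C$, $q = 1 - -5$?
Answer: $\left(36 + i \sqrt{30}\right)^{2} \approx 1266.0 + 394.36 i$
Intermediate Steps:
$q = 6$ ($q = 1 + 5 = 6$)
$o{\left(C \right)} = - 6 C$
$W{\left(c \right)} = c + \sqrt{6 - 6 c}$ ($W{\left(c \right)} = c + \sqrt{- 6 c + 6} = c + \sqrt{6 - 6 c}$)
$\left(30 + W{\left(q \right)}\right)^{2} = \left(30 + \left(6 + \sqrt{6 - 36}\right)\right)^{2} = \left(30 + \left(6 + \sqrt{-30}\right)\right)^{2} = \left(30 + \left(6 + i \sqrt{30}\right)\right)^{2} = \left(36 + i \sqrt{30}\right)^{2}$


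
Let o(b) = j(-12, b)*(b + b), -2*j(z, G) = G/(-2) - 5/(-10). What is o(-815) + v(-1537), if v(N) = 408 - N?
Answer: 334465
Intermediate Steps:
j(z, G) = -¼ + G/4 (j(z, G) = -(G/(-2) - 5/(-10))/2 = -(G*(-½) - 5*(-⅒))/2 = -(-G/2 + ½)/2 = -(½ - G/2)/2 = -¼ + G/4)
o(b) = 2*b*(-¼ + b/4) (o(b) = (-¼ + b/4)*(b + b) = (-¼ + b/4)*(2*b) = 2*b*(-¼ + b/4))
o(-815) + v(-1537) = (½)*(-815)*(-1 - 815) + (408 - 1*(-1537)) = (½)*(-815)*(-816) + (408 + 1537) = 332520 + 1945 = 334465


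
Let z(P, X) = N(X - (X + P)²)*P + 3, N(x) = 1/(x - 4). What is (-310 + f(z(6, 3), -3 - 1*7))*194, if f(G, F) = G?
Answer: -2442460/41 ≈ -59572.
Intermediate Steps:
N(x) = 1/(-4 + x)
z(P, X) = 3 + P/(-4 + X - (P + X)²) (z(P, X) = P/(-4 + (X - (X + P)²)) + 3 = P/(-4 + (X - (P + X)²)) + 3 = P/(-4 + X - (P + X)²) + 3 = 3 + P/(-4 + X - (P + X)²))
(-310 + f(z(6, 3), -3 - 1*7))*194 = (-310 + (3 - 1*6/(4 + (6 + 3)² - 1*3)))*194 = (-310 + (3 - 1*6/(4 + 9² - 3)))*194 = (-310 + (3 - 1*6/(4 + 81 - 3)))*194 = (-310 + (3 - 1*6/82))*194 = (-310 + (3 - 1*6*1/82))*194 = (-310 + (3 - 3/41))*194 = (-310 + 120/41)*194 = -12590/41*194 = -2442460/41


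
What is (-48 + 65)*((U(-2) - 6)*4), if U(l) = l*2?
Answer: -680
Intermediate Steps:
U(l) = 2*l
(-48 + 65)*((U(-2) - 6)*4) = (-48 + 65)*((2*(-2) - 6)*4) = 17*((-4 - 6)*4) = 17*(-10*4) = 17*(-40) = -680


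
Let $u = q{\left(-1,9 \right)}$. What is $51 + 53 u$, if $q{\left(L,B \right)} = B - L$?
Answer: $581$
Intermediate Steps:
$u = 10$ ($u = 9 - -1 = 9 + 1 = 10$)
$51 + 53 u = 51 + 53 \cdot 10 = 51 + 530 = 581$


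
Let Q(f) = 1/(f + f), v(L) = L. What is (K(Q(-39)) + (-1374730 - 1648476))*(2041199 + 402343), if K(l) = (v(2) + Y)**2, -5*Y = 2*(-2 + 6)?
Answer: -184683261117132/25 ≈ -7.3873e+12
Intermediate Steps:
Y = -8/5 (Y = -2*(-2 + 6)/5 = -2*4/5 = -1/5*8 = -8/5 ≈ -1.6000)
Q(f) = 1/(2*f)
K(l) = 4/25 (K(l) = (2 - 8/5)**2 = (2/5)**2 = 4/25)
(K(Q(-39)) + (-1374730 - 1648476))*(2041199 + 402343) = (4/25 + (-1374730 - 1648476))*(2041199 + 402343) = (4/25 - 3023206)*2443542 = -75580146/25*2443542 = -184683261117132/25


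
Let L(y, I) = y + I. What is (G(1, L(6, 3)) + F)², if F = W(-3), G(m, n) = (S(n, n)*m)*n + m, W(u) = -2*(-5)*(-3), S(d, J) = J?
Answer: 2704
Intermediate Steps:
L(y, I) = I + y
W(u) = -30 (W(u) = 10*(-3) = -30)
G(m, n) = m + m*n² (G(m, n) = (n*m)*n + m = (m*n)*n + m = m*n² + m = m + m*n²)
F = -30
(G(1, L(6, 3)) + F)² = (1*(1 + (3 + 6)²) - 30)² = (1*(1 + 9²) - 30)² = (1*(1 + 81) - 30)² = (1*82 - 30)² = (82 - 30)² = 52² = 2704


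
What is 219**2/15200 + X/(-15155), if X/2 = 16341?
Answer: 46016511/46071200 ≈ 0.99881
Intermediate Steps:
X = 32682 (X = 2*16341 = 32682)
219**2/15200 + X/(-15155) = 219**2/15200 + 32682/(-15155) = 47961*(1/15200) + 32682*(-1/15155) = 47961/15200 - 32682/15155 = 46016511/46071200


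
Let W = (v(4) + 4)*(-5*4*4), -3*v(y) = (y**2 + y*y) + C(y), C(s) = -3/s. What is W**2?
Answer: 2371600/9 ≈ 2.6351e+5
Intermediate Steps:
v(y) = 1/y - 2*y**2/3 (v(y) = -((y**2 + y*y) - 3/y)/3 = -((y**2 + y**2) - 3/y)/3 = -(2*y**2 - 3/y)/3 = -(-3/y + 2*y**2)/3 = 1/y - 2*y**2/3)
W = 1540/3 (W = ((1/3)*(3 - 2*4**3)/4 + 4)*(-5*4*4) = ((1/3)*(1/4)*(3 - 2*64) + 4)*(-20*4) = ((1/3)*(1/4)*(3 - 128) + 4)*(-80) = ((1/3)*(1/4)*(-125) + 4)*(-80) = (-125/12 + 4)*(-80) = -77/12*(-80) = 1540/3 ≈ 513.33)
W**2 = (1540/3)**2 = 2371600/9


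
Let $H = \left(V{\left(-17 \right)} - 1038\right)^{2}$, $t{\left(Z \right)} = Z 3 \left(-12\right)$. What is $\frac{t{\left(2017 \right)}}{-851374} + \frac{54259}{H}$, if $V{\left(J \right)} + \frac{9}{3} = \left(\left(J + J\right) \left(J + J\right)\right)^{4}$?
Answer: $\frac{115782007532960493823155724583}{1357541327623074800976848149175} \approx 0.085288$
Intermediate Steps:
$V{\left(J \right)} = -3 + 256 J^{8}$ ($V{\left(J \right)} = -3 + \left(\left(J + J\right) \left(J + J\right)\right)^{4} = -3 + \left(2 J 2 J\right)^{4} = -3 + \left(4 J^{2}\right)^{4} = -3 + 256 J^{8}$)
$t{\left(Z \right)} = - 36 Z$ ($t{\left(Z \right)} = 3 Z \left(-12\right) = - 36 Z$)
$H = 3189059867045680983861025$ ($H = \left(\left(-3 + 256 \left(-17\right)^{8}\right) - 1038\right)^{2} = \left(\left(-3 + 256 \cdot 6975757441\right) - 1038\right)^{2} = \left(\left(-3 + 1785793904896\right) - 1038\right)^{2} = \left(1785793904893 - 1038\right)^{2} = 1785793903855^{2} = 3189059867045680983861025$)
$\frac{t{\left(2017 \right)}}{-851374} + \frac{54259}{H} = \frac{\left(-36\right) 2017}{-851374} + \frac{54259}{3189059867045680983861025} = \left(-72612\right) \left(- \frac{1}{851374}\right) + 54259 \cdot \frac{1}{3189059867045680983861025} = \frac{36306}{425687} + \frac{54259}{3189059867045680983861025} = \frac{115782007532960493823155724583}{1357541327623074800976848149175}$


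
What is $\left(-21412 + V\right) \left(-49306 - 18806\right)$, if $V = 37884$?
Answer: $-1121940864$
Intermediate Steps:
$\left(-21412 + V\right) \left(-49306 - 18806\right) = \left(-21412 + 37884\right) \left(-49306 - 18806\right) = 16472 \left(-68112\right) = -1121940864$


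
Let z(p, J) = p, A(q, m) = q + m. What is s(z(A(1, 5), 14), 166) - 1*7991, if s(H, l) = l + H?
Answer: -7819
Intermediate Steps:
A(q, m) = m + q
s(H, l) = H + l
s(z(A(1, 5), 14), 166) - 1*7991 = ((5 + 1) + 166) - 1*7991 = (6 + 166) - 7991 = 172 - 7991 = -7819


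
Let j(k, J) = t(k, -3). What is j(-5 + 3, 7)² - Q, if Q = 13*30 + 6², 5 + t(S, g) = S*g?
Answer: -425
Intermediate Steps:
t(S, g) = -5 + S*g
j(k, J) = -5 - 3*k (j(k, J) = -5 + k*(-3) = -5 - 3*k)
Q = 426 (Q = 390 + 36 = 426)
j(-5 + 3, 7)² - Q = (-5 - 3*(-5 + 3))² - 1*426 = (-5 - 3*(-2))² - 426 = (-5 + 6)² - 426 = 1² - 426 = 1 - 426 = -425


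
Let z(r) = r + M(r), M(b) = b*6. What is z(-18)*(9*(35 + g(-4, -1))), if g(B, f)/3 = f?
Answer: -36288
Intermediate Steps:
g(B, f) = 3*f
M(b) = 6*b
z(r) = 7*r (z(r) = r + 6*r = 7*r)
z(-18)*(9*(35 + g(-4, -1))) = (7*(-18))*(9*(35 + 3*(-1))) = -1134*(35 - 3) = -1134*32 = -126*288 = -36288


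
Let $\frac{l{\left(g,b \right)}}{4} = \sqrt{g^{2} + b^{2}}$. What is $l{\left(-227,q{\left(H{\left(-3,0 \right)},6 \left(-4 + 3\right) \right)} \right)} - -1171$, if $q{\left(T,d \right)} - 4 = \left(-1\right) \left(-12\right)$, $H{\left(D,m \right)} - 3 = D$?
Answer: $1171 + 4 \sqrt{51785} \approx 2081.3$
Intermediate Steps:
$H{\left(D,m \right)} = 3 + D$
$q{\left(T,d \right)} = 16$ ($q{\left(T,d \right)} = 4 - -12 = 4 + 12 = 16$)
$l{\left(g,b \right)} = 4 \sqrt{b^{2} + g^{2}}$ ($l{\left(g,b \right)} = 4 \sqrt{g^{2} + b^{2}} = 4 \sqrt{b^{2} + g^{2}}$)
$l{\left(-227,q{\left(H{\left(-3,0 \right)},6 \left(-4 + 3\right) \right)} \right)} - -1171 = 4 \sqrt{16^{2} + \left(-227\right)^{2}} - -1171 = 4 \sqrt{256 + 51529} + 1171 = 4 \sqrt{51785} + 1171 = 1171 + 4 \sqrt{51785}$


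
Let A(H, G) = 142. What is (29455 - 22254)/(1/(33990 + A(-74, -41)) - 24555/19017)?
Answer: -1558028148348/279364081 ≈ -5577.1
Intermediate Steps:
(29455 - 22254)/(1/(33990 + A(-74, -41)) - 24555/19017) = (29455 - 22254)/(1/(33990 + 142) - 24555/19017) = 7201/(1/34132 - 24555*1/19017) = 7201/(1/34132 - 8185/6339) = 7201/(-279364081/216362748) = 7201*(-216362748/279364081) = -1558028148348/279364081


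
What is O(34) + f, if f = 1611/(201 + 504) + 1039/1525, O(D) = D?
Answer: 2649568/71675 ≈ 36.966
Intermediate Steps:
f = 212618/71675 (f = 1611/705 + 1039*(1/1525) = 1611*(1/705) + 1039/1525 = 537/235 + 1039/1525 = 212618/71675 ≈ 2.9664)
O(34) + f = 34 + 212618/71675 = 2649568/71675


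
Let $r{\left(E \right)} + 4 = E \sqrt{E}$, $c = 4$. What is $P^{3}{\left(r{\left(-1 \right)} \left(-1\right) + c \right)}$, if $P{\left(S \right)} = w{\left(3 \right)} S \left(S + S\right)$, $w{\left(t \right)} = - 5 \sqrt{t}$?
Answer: $\sqrt{3} \left(-604989000 - 559248000 i\right) \approx -1.0479 \cdot 10^{9} - 9.6865 \cdot 10^{8} i$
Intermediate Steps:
$r{\left(E \right)} = -4 + E^{\frac{3}{2}}$ ($r{\left(E \right)} = -4 + E \sqrt{E} = -4 + E^{\frac{3}{2}}$)
$P{\left(S \right)} = - 10 \sqrt{3} S^{2}$ ($P{\left(S \right)} = - 5 \sqrt{3} S \left(S + S\right) = - 5 \sqrt{3} S 2 S = - 5 \sqrt{3} \cdot 2 S^{2} = - 10 \sqrt{3} S^{2}$)
$P^{3}{\left(r{\left(-1 \right)} \left(-1\right) + c \right)} = \left(- 10 \sqrt{3} \left(\left(-4 + \left(-1\right)^{\frac{3}{2}}\right) \left(-1\right) + 4\right)^{2}\right)^{3} = \left(- 10 \sqrt{3} \left(\left(-4 - i\right) \left(-1\right) + 4\right)^{2}\right)^{3} = \left(- 10 \sqrt{3} \left(\left(4 + i\right) + 4\right)^{2}\right)^{3} = \left(- 10 \sqrt{3} \left(8 + i\right)^{2}\right)^{3} = - 3000 \sqrt{3} \left(8 + i\right)^{6}$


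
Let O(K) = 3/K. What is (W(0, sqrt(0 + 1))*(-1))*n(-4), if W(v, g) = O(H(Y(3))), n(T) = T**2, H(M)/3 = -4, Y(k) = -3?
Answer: 4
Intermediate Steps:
H(M) = -12 (H(M) = 3*(-4) = -12)
W(v, g) = -1/4 (W(v, g) = 3/(-12) = 3*(-1/12) = -1/4)
(W(0, sqrt(0 + 1))*(-1))*n(-4) = -1/4*(-1)*(-4)**2 = (1/4)*16 = 4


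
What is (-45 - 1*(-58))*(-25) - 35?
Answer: -360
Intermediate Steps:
(-45 - 1*(-58))*(-25) - 35 = (-45 + 58)*(-25) - 35 = 13*(-25) - 35 = -325 - 35 = -360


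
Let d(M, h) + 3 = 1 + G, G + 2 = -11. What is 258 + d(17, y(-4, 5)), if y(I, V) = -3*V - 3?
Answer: 243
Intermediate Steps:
G = -13 (G = -2 - 11 = -13)
y(I, V) = -3 - 3*V
d(M, h) = -15 (d(M, h) = -3 + (1 - 13) = -3 - 12 = -15)
258 + d(17, y(-4, 5)) = 258 - 15 = 243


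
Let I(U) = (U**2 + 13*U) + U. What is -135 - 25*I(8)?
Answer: -4535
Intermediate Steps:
I(U) = U**2 + 14*U
-135 - 25*I(8) = -135 - 200*(14 + 8) = -135 - 200*22 = -135 - 25*176 = -135 - 4400 = -4535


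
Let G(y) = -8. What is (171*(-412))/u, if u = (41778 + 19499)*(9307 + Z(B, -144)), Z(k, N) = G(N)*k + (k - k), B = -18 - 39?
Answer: -70452/598247351 ≈ -0.00011776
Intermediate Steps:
B = -57
Z(k, N) = -8*k (Z(k, N) = -8*k + (k - k) = -8*k + 0 = -8*k)
u = 598247351 (u = (41778 + 19499)*(9307 - 8*(-57)) = 61277*(9307 + 456) = 61277*9763 = 598247351)
(171*(-412))/u = (171*(-412))/598247351 = -70452*1/598247351 = -70452/598247351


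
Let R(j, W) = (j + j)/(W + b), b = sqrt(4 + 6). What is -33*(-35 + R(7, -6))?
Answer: 16401/13 + 231*sqrt(10)/13 ≈ 1317.8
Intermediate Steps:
b = sqrt(10) ≈ 3.1623
R(j, W) = 2*j/(W + sqrt(10)) (R(j, W) = (j + j)/(W + sqrt(10)) = (2*j)/(W + sqrt(10)) = 2*j/(W + sqrt(10)))
-33*(-35 + R(7, -6)) = -33*(-35 + 2*7/(-6 + sqrt(10))) = -33*(-35 + 14/(-6 + sqrt(10))) = 1155 - 462/(-6 + sqrt(10))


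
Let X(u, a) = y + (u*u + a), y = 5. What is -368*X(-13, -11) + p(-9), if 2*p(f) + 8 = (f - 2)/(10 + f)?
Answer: -119987/2 ≈ -59994.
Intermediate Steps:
X(u, a) = 5 + a + u² (X(u, a) = 5 + (u*u + a) = 5 + (u² + a) = 5 + (a + u²) = 5 + a + u²)
p(f) = -4 + (-2 + f)/(2*(10 + f)) (p(f) = -4 + ((f - 2)/(10 + f))/2 = -4 + ((-2 + f)/(10 + f))/2 = -4 + (-2 + f)/(2*(10 + f)))
-368*X(-13, -11) + p(-9) = -368*(5 - 11 + (-13)²) + (-82 - 7*(-9))/(2*(10 - 9)) = -368*(5 - 11 + 169) + (½)*(-82 + 63)/1 = -368*163 + (½)*1*(-19) = -59984 - 19/2 = -119987/2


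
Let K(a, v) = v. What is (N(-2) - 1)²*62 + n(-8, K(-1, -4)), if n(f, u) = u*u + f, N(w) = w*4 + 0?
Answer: 5030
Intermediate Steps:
N(w) = 4*w (N(w) = 4*w + 0 = 4*w)
n(f, u) = f + u² (n(f, u) = u² + f = f + u²)
(N(-2) - 1)²*62 + n(-8, K(-1, -4)) = (4*(-2) - 1)²*62 + (-8 + (-4)²) = (-8 - 1)²*62 + (-8 + 16) = (-9)²*62 + 8 = 81*62 + 8 = 5022 + 8 = 5030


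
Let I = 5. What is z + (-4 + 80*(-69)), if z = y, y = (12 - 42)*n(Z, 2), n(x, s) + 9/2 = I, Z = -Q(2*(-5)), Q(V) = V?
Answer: -5539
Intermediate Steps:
Z = 10 (Z = -2*(-5) = -1*(-10) = 10)
n(x, s) = 1/2 (n(x, s) = -9/2 + 5 = 1/2)
y = -15 (y = (12 - 42)*(1/2) = -30*1/2 = -15)
z = -15
z + (-4 + 80*(-69)) = -15 + (-4 + 80*(-69)) = -15 + (-4 - 5520) = -15 - 5524 = -5539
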